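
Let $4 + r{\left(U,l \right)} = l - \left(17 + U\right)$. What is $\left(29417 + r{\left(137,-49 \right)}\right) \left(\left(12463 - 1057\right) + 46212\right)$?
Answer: $1683021780$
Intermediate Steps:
$r{\left(U,l \right)} = -21 + l - U$ ($r{\left(U,l \right)} = -4 - \left(17 + U - l\right) = -21 + l - U$)
$\left(29417 + r{\left(137,-49 \right)}\right) \left(\left(12463 - 1057\right) + 46212\right) = \left(29417 - 207\right) \left(\left(12463 - 1057\right) + 46212\right) = \left(29417 - 207\right) \left(11406 + 46212\right) = \left(29417 - 207\right) 57618 = 29210 \cdot 57618 = 1683021780$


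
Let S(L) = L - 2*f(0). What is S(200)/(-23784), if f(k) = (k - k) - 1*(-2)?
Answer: -49/5946 ≈ -0.0082408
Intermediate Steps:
f(k) = 2 (f(k) = 0 + 2 = 2)
S(L) = -4 + L (S(L) = L - 2*2 = L - 4 = -4 + L)
S(200)/(-23784) = (-4 + 200)/(-23784) = 196*(-1/23784) = -49/5946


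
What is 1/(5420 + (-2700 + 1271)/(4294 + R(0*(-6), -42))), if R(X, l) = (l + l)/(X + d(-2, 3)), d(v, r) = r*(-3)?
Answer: 12910/69967913 ≈ 0.00018451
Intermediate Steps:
d(v, r) = -3*r
R(X, l) = 2*l/(-9 + X) (R(X, l) = (l + l)/(X - 3*3) = (2*l)/(X - 9) = (2*l)/(-9 + X) = 2*l/(-9 + X))
1/(5420 + (-2700 + 1271)/(4294 + R(0*(-6), -42))) = 1/(5420 + (-2700 + 1271)/(4294 + 2*(-42)/(-9 + 0*(-6)))) = 1/(5420 - 1429/(4294 + 2*(-42)/(-9 + 0))) = 1/(5420 - 1429/(4294 + 2*(-42)/(-9))) = 1/(5420 - 1429/(4294 + 2*(-42)*(-⅑))) = 1/(5420 - 1429/(4294 + 28/3)) = 1/(5420 - 1429/12910/3) = 1/(5420 - 1429*3/12910) = 1/(5420 - 4287/12910) = 1/(69967913/12910) = 12910/69967913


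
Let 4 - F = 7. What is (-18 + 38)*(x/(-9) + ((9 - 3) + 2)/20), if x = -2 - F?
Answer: 52/9 ≈ 5.7778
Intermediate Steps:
F = -3 (F = 4 - 1*7 = 4 - 7 = -3)
x = 1 (x = -2 - 1*(-3) = -2 + 3 = 1)
(-18 + 38)*(x/(-9) + ((9 - 3) + 2)/20) = (-18 + 38)*(1/(-9) + ((9 - 3) + 2)/20) = 20*(1*(-⅑) + (6 + 2)*(1/20)) = 20*(-⅑ + 8*(1/20)) = 20*(-⅑ + ⅖) = 20*(13/45) = 52/9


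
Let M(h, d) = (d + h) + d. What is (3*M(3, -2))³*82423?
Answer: -2225421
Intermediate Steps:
M(h, d) = h + 2*d
(3*M(3, -2))³*82423 = (3*(3 + 2*(-2)))³*82423 = (3*(3 - 4))³*82423 = (3*(-1))³*82423 = (-3)³*82423 = -27*82423 = -2225421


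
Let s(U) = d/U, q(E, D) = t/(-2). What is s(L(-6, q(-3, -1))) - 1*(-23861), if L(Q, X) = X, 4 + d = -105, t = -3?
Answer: 71365/3 ≈ 23788.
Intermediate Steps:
d = -109 (d = -4 - 105 = -109)
q(E, D) = 3/2 (q(E, D) = -3/(-2) = -3*(-½) = 3/2)
s(U) = -109/U
s(L(-6, q(-3, -1))) - 1*(-23861) = -109/3/2 - 1*(-23861) = -109*⅔ + 23861 = -218/3 + 23861 = 71365/3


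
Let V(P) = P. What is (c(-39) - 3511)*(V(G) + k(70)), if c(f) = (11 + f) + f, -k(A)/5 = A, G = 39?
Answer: 1112758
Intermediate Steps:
k(A) = -5*A
c(f) = 11 + 2*f
(c(-39) - 3511)*(V(G) + k(70)) = ((11 + 2*(-39)) - 3511)*(39 - 5*70) = ((11 - 78) - 3511)*(39 - 350) = (-67 - 3511)*(-311) = -3578*(-311) = 1112758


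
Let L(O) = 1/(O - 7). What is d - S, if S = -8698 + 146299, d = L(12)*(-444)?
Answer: -688449/5 ≈ -1.3769e+5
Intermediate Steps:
L(O) = 1/(-7 + O)
d = -444/5 (d = -444/(-7 + 12) = -444/5 ≈ -88.800)
S = 137601
d - S = -444/5 - 1*137601 = -444/5 - 137601 = -688449/5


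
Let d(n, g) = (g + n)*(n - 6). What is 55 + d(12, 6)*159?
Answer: 17227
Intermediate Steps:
d(n, g) = (-6 + n)*(g + n) (d(n, g) = (g + n)*(-6 + n) = (-6 + n)*(g + n))
55 + d(12, 6)*159 = 55 + (12**2 - 6*6 - 6*12 + 6*12)*159 = 55 + (144 - 36 - 72 + 72)*159 = 55 + 108*159 = 55 + 17172 = 17227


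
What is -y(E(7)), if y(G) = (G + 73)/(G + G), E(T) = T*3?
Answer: -47/21 ≈ -2.2381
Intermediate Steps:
E(T) = 3*T
y(G) = (73 + G)/(2*G) (y(G) = (73 + G)/((2*G)) = (73 + G)*(1/(2*G)) = (73 + G)/(2*G))
-y(E(7)) = -(73 + 3*7)/(2*(3*7)) = -(73 + 21)/(2*21) = -94/(2*21) = -1*47/21 = -47/21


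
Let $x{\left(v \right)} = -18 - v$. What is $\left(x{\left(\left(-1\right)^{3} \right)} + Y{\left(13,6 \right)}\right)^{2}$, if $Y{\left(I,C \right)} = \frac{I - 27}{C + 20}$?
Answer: $\frac{51984}{169} \approx 307.6$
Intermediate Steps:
$Y{\left(I,C \right)} = \frac{-27 + I}{20 + C}$
$\left(x{\left(\left(-1\right)^{3} \right)} + Y{\left(13,6 \right)}\right)^{2} = \left(\left(-18 - \left(-1\right)^{3}\right) + \frac{-27 + 13}{20 + 6}\right)^{2} = \left(\left(-18 - -1\right) + \frac{1}{26} \left(-14\right)\right)^{2} = \left(\left(-18 + 1\right) + \frac{1}{26} \left(-14\right)\right)^{2} = \left(-17 - \frac{7}{13}\right)^{2} = \left(- \frac{228}{13}\right)^{2} = \frac{51984}{169}$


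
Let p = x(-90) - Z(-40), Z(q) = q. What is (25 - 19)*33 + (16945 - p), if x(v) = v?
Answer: 17193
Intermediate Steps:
p = -50 (p = -90 - 1*(-40) = -90 + 40 = -50)
(25 - 19)*33 + (16945 - p) = (25 - 19)*33 + (16945 - 1*(-50)) = 6*33 + (16945 + 50) = 198 + 16995 = 17193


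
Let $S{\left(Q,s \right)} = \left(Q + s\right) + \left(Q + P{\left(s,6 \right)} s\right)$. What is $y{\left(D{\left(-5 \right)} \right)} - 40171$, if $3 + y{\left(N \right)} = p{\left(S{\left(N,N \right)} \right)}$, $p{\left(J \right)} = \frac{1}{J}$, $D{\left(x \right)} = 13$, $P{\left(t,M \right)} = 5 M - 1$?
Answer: $- \frac{16712383}{416} \approx -40174.0$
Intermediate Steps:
$P{\left(t,M \right)} = -1 + 5 M$
$S{\left(Q,s \right)} = 2 Q + 30 s$ ($S{\left(Q,s \right)} = \left(Q + s\right) + \left(Q + \left(-1 + 5 \cdot 6\right) s\right) = \left(Q + s\right) + \left(Q + \left(-1 + 30\right) s\right) = \left(Q + s\right) + \left(Q + 29 s\right) = 2 Q + 30 s$)
$y{\left(N \right)} = -3 + \frac{1}{32 N}$ ($y{\left(N \right)} = -3 + \frac{1}{2 N + 30 N} = -3 + \frac{1}{32 N}$)
$y{\left(D{\left(-5 \right)} \right)} - 40171 = \left(-3 + \frac{1}{32 \cdot 13}\right) - 40171 = \left(-3 + \frac{1}{32} \cdot \frac{1}{13}\right) - 40171 = \left(-3 + \frac{1}{416}\right) - 40171 = - \frac{1247}{416} - 40171 = - \frac{16712383}{416}$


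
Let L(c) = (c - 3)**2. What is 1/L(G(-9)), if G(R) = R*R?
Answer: 1/6084 ≈ 0.00016437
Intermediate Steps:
G(R) = R**2
L(c) = (-3 + c)**2
1/L(G(-9)) = 1/((-3 + (-9)**2)**2) = 1/((-3 + 81)**2) = 1/(78**2) = 1/6084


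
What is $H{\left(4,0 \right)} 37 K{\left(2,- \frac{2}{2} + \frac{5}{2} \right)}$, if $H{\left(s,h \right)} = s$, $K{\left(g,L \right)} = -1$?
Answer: $-148$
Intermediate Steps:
$H{\left(4,0 \right)} 37 K{\left(2,- \frac{2}{2} + \frac{5}{2} \right)} = 4 \cdot 37 \left(-1\right) = 148 \left(-1\right) = -148$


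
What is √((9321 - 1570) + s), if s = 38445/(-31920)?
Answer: √2193378145/532 ≈ 88.033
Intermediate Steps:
s = -2563/2128 (s = 38445*(-1/31920) = -2563/2128 ≈ -1.2044)
√((9321 - 1570) + s) = √((9321 - 1570) - 2563/2128) = √(7751 - 2563/2128) = √(16491565/2128) = √2193378145/532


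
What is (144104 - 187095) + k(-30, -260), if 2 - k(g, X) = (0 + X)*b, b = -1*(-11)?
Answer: -40129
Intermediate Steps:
b = 11
k(g, X) = 2 - 11*X (k(g, X) = 2 - (0 + X)*11 = 2 - X*11 = 2 - 11*X)
(144104 - 187095) + k(-30, -260) = (144104 - 187095) + (2 - 11*(-260)) = -42991 + (2 + 2860) = -42991 + 2862 = -40129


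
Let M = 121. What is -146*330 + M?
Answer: -48059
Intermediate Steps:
-146*330 + M = -146*330 + 121 = -48180 + 121 = -48059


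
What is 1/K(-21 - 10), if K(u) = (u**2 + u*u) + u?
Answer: 1/1891 ≈ 0.00052882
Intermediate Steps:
K(u) = u + 2*u**2 (K(u) = (u**2 + u**2) + u = 2*u**2 + u = u + 2*u**2)
1/K(-21 - 10) = 1/((-21 - 10)*(1 + 2*(-21 - 10))) = 1/(-31*(1 + 2*(-31))) = 1/(-31*(1 - 62)) = 1/(-31*(-61)) = 1/1891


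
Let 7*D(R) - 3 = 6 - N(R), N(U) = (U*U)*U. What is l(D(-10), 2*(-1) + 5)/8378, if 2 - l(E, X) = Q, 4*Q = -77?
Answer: 85/33512 ≈ 0.0025364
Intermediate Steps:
N(U) = U**3 (N(U) = U**2*U = U**3)
Q = -77/4 (Q = (1/4)*(-77) = -77/4 ≈ -19.250)
D(R) = 9/7 - R**3/7 (D(R) = 3/7 + (6 - R**3)/7 = 3/7 + (6/7 - R**3/7) = 9/7 - R**3/7)
l(E, X) = 85/4 (l(E, X) = 2 - 1*(-77/4) = 2 + 77/4 = 85/4)
l(D(-10), 2*(-1) + 5)/8378 = (85/4)/8378 = (85/4)*(1/8378) = 85/33512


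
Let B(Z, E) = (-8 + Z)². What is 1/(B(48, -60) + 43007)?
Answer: 1/44607 ≈ 2.2418e-5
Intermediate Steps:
1/(B(48, -60) + 43007) = 1/((-8 + 48)² + 43007) = 1/(40² + 43007) = 1/(1600 + 43007) = 1/44607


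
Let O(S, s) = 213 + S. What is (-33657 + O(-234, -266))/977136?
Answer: -5613/162856 ≈ -0.034466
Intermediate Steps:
(-33657 + O(-234, -266))/977136 = (-33657 + (213 - 234))/977136 = (-33657 - 21)*(1/977136) = -33678*1/977136 = -5613/162856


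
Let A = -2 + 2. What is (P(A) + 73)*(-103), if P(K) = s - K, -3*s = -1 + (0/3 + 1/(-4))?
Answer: -90743/12 ≈ -7561.9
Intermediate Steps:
A = 0
s = 5/12 (s = -(-1 + (0/3 + 1/(-4)))/3 = -(-1 + (0*(1/3) + 1*(-1/4)))/3 = -(-1 + (0 - 1/4))/3 = -(-1 - 1/4)/3 = -1/3*(-5/4) = 5/12 ≈ 0.41667)
P(K) = 5/12 - K
(P(A) + 73)*(-103) = ((5/12 - 1*0) + 73)*(-103) = ((5/12 + 0) + 73)*(-103) = (5/12 + 73)*(-103) = (881/12)*(-103) = -90743/12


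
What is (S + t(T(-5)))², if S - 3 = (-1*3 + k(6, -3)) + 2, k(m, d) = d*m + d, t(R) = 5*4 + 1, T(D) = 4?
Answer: 4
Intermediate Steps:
t(R) = 21 (t(R) = 20 + 1 = 21)
k(m, d) = d + d*m
S = -19 (S = 3 + ((-1*3 - 3*(1 + 6)) + 2) = 3 + ((-3 - 3*7) + 2) = 3 + ((-3 - 21) + 2) = 3 + (-24 + 2) = 3 - 22 = -19)
(S + t(T(-5)))² = (-19 + 21)² = 2² = 4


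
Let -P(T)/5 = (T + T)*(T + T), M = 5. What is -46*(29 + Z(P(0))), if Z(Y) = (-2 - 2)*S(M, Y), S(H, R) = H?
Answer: -414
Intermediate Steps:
P(T) = -20*T² (P(T) = -5*(T + T)*(T + T) = -5*2*T*2*T = -20*T²)
Z(Y) = -20 (Z(Y) = (-2 - 2)*5 = -4*5 = -20)
-46*(29 + Z(P(0))) = -46*(29 - 20) = -46*9 = -414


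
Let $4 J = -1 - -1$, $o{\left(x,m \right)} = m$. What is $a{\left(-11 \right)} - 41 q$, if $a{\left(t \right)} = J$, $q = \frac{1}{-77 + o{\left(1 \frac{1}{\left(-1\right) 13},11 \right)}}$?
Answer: $\frac{41}{66} \approx 0.62121$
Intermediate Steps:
$J = 0$ ($J = \frac{-1 - -1}{4} = \frac{-1 + 1}{4} = \frac{1}{4} \cdot 0 = 0$)
$q = - \frac{1}{66}$ ($q = \frac{1}{-77 + 11} = \frac{1}{-66} = - \frac{1}{66} \approx -0.015152$)
$a{\left(t \right)} = 0$
$a{\left(-11 \right)} - 41 q = 0 - - \frac{41}{66} = 0 + \frac{41}{66} = \frac{41}{66}$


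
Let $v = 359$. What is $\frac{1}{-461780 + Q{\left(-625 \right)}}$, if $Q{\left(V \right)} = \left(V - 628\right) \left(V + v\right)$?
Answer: $- \frac{1}{128482} \approx -7.7832 \cdot 10^{-6}$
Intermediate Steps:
$Q{\left(V \right)} = \left(-628 + V\right) \left(359 + V\right)$ ($Q{\left(V \right)} = \left(V - 628\right) \left(V + 359\right) = \left(-628 + V\right) \left(359 + V\right)$)
$\frac{1}{-461780 + Q{\left(-625 \right)}} = \frac{1}{-461780 - \left(57327 - 390625\right)} = \frac{1}{-461780 + \left(-225452 + 390625 + 168125\right)} = \frac{1}{-461780 + 333298} = \frac{1}{-128482} = - \frac{1}{128482}$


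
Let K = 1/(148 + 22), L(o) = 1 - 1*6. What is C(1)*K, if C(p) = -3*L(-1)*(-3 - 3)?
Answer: -9/17 ≈ -0.52941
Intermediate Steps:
L(o) = -5 (L(o) = 1 - 6 = -5)
K = 1/170 ≈ 0.0058824
C(p) = -90 (C(p) = -(-15)*(-3 - 3) = -(-15)*(-6) = -3*30 = -90)
C(1)*K = -90*1/170 = -9/17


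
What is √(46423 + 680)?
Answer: √47103 ≈ 217.03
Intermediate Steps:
√(46423 + 680) = √47103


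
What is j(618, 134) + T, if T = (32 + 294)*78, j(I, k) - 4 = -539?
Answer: 24893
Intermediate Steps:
j(I, k) = -535 (j(I, k) = 4 - 539 = -535)
T = 25428 (T = 326*78 = 25428)
j(618, 134) + T = -535 + 25428 = 24893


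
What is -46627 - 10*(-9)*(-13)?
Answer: -47797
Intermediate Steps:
-46627 - 10*(-9)*(-13) = -46627 - (-90)*(-13) = -46627 - 1*1170 = -46627 - 1170 = -47797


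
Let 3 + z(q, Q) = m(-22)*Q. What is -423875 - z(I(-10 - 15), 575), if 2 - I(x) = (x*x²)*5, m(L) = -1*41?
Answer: -400297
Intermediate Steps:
m(L) = -41
I(x) = 2 - 5*x³ (I(x) = 2 - x*x²*5 = 2 - x³*5 = 2 - 5*x³)
z(q, Q) = -3 - 41*Q
-423875 - z(I(-10 - 15), 575) = -423875 - (-3 - 41*575) = -423875 - (-3 - 23575) = -423875 - 1*(-23578) = -423875 + 23578 = -400297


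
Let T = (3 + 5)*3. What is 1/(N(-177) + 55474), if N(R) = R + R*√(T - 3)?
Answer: 55297/3057100300 + 177*√21/3057100300 ≈ 1.8353e-5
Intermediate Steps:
T = 24 (T = 8*3 = 24)
N(R) = R + R*√21 (N(R) = R + R*√(24 - 3) = R + R*√21)
1/(N(-177) + 55474) = 1/(-177*(1 + √21) + 55474) = 1/((-177 - 177*√21) + 55474) = 1/(55297 - 177*√21)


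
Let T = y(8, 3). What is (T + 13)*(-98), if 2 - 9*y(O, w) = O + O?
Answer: -10094/9 ≈ -1121.6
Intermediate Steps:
y(O, w) = 2/9 - 2*O/9 (y(O, w) = 2/9 - (O + O)/9 = 2/9 - 2*O/9)
T = -14/9 (T = 2/9 - 2/9*8 = 2/9 - 16/9 = -14/9 ≈ -1.5556)
(T + 13)*(-98) = (-14/9 + 13)*(-98) = (103/9)*(-98) = -10094/9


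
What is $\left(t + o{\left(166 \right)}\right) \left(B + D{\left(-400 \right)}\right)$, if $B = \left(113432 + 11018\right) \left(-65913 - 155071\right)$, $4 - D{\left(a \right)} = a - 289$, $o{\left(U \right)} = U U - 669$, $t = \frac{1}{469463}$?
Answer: $- \frac{347135826140154685974}{469463} \approx -7.3943 \cdot 10^{14}$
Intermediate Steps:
$t = \frac{1}{469463} \approx 2.1301 \cdot 10^{-6}$
$o{\left(U \right)} = -669 + U^{2}$ ($o{\left(U \right)} = U^{2} - 669 = -669 + U^{2}$)
$D{\left(a \right)} = 293 - a$ ($D{\left(a \right)} = 4 - \left(a - 289\right) = 4 - \left(-289 + a\right) = 293 - a$)
$B = -27501458800$ ($B = 124450 \left(-220984\right) = -27501458800$)
$\left(t + o{\left(166 \right)}\right) \left(B + D{\left(-400 \right)}\right) = \left(\frac{1}{469463} - \left(669 - 166^{2}\right)\right) \left(-27501458800 + \left(293 - -400\right)\right) = \left(\frac{1}{469463} + \left(-669 + 27556\right)\right) \left(-27501458800 + \left(293 + 400\right)\right) = \left(\frac{1}{469463} + 26887\right) \left(-27501458800 + 693\right) = \frac{12622451682}{469463} \left(-27501458107\right) = - \frac{347135826140154685974}{469463}$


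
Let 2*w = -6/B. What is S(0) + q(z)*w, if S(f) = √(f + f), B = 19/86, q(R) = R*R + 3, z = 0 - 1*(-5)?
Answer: -7224/19 ≈ -380.21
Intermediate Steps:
z = 5 (z = 0 + 5 = 5)
q(R) = 3 + R² (q(R) = R² + 3 = 3 + R²)
B = 19/86 (B = 19*(1/86) = 19/86 ≈ 0.22093)
S(f) = √2*√f (S(f) = √(2*f) = √2*√f)
w = -258/19 (w = (-6/19/86)/2 = (-6*86/19)/2 = (½)*(-516/19) = -258/19 ≈ -13.579)
S(0) + q(z)*w = √2*√0 + (3 + 5²)*(-258/19) = √2*0 + (3 + 25)*(-258/19) = 0 + 28*(-258/19) = 0 - 7224/19 = -7224/19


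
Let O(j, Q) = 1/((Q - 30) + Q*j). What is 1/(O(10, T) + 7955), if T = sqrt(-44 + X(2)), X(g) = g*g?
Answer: 45661670/363238346201 + 22*I*sqrt(10)/363238346201 ≈ 0.00012571 + 1.9153e-10*I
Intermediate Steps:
X(g) = g**2
T = 2*I*sqrt(10) (T = sqrt(-44 + 2**2) = sqrt(-44 + 4) = sqrt(-40) = 2*I*sqrt(10) ≈ 6.3246*I)
O(j, Q) = 1/(-30 + Q + Q*j) (O(j, Q) = 1/((-30 + Q) + Q*j) = 1/(-30 + Q + Q*j))
1/(O(10, T) + 7955) = 1/(1/(-30 + 2*I*sqrt(10) + (2*I*sqrt(10))*10) + 7955) = 1/(1/(-30 + 2*I*sqrt(10) + 20*I*sqrt(10)) + 7955) = 1/(1/(-30 + 22*I*sqrt(10)) + 7955) = 1/(7955 + 1/(-30 + 22*I*sqrt(10)))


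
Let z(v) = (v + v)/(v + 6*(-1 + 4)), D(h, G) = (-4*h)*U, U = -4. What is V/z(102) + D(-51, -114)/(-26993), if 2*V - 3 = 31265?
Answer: 4220099492/458881 ≈ 9196.5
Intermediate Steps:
V = 15634 (V = 3/2 + (1/2)*31265 = 3/2 + 31265/2 = 15634)
D(h, G) = 16*h (D(h, G) = -4*h*(-4) = 16*h)
z(v) = 2*v/(18 + v) (z(v) = (2*v)/(v + 6*3) = (2*v)/(v + 18) = (2*v)/(18 + v) = 2*v/(18 + v))
V/z(102) + D(-51, -114)/(-26993) = 15634/((2*102/(18 + 102))) + (16*(-51))/(-26993) = 15634/((2*102/120)) - 816*(-1/26993) = 15634/((2*102*(1/120))) + 816/26993 = 15634/(17/10) + 816/26993 = 15634*(10/17) + 816/26993 = 156340/17 + 816/26993 = 4220099492/458881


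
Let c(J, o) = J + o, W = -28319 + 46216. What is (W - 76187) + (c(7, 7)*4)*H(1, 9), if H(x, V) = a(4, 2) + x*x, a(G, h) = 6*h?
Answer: -57562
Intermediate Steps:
W = 17897
H(x, V) = 12 + x² (H(x, V) = 6*2 + x*x = 12 + x²)
(W - 76187) + (c(7, 7)*4)*H(1, 9) = (17897 - 76187) + ((7 + 7)*4)*(12 + 1²) = -58290 + (14*4)*(12 + 1) = -58290 + 56*13 = -58290 + 728 = -57562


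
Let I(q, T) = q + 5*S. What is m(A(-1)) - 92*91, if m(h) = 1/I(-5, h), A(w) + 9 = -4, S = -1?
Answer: -83721/10 ≈ -8372.1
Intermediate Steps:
A(w) = -13 (A(w) = -9 - 4 = -13)
I(q, T) = -5 + q (I(q, T) = q + 5*(-1) = q - 5 = -5 + q)
m(h) = -1/10 (m(h) = 1/(-5 - 5) = 1/(-10) = -1/10)
m(A(-1)) - 92*91 = -1/10 - 92*91 = -1/10 - 8372 = -83721/10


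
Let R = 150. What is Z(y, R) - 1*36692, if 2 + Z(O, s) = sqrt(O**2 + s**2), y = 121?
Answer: -36694 + sqrt(37141) ≈ -36501.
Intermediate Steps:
Z(O, s) = -2 + sqrt(O**2 + s**2)
Z(y, R) - 1*36692 = (-2 + sqrt(121**2 + 150**2)) - 1*36692 = (-2 + sqrt(14641 + 22500)) - 36692 = (-2 + sqrt(37141)) - 36692 = -36694 + sqrt(37141)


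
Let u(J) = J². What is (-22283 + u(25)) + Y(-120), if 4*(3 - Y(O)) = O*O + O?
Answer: -25225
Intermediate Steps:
Y(O) = 3 - O/4 - O²/4 (Y(O) = 3 - (O*O + O)/4 = 3 - (O² + O)/4 = 3 - (O + O²)/4 = 3 + (-O/4 - O²/4) = 3 - O/4 - O²/4)
(-22283 + u(25)) + Y(-120) = (-22283 + 25²) + (3 - ¼*(-120) - ¼*(-120)²) = (-22283 + 625) + (3 + 30 - ¼*14400) = -21658 + (3 + 30 - 3600) = -21658 - 3567 = -25225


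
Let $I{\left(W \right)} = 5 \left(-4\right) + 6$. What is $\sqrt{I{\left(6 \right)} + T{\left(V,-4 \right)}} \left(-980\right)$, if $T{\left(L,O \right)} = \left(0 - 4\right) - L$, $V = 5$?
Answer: $- 980 i \sqrt{23} \approx - 4699.9 i$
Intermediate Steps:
$I{\left(W \right)} = -14$ ($I{\left(W \right)} = -20 + 6 = -14$)
$T{\left(L,O \right)} = -4 - L$ ($T{\left(L,O \right)} = \left(0 - 4\right) - L = -4 - L$)
$\sqrt{I{\left(6 \right)} + T{\left(V,-4 \right)}} \left(-980\right) = \sqrt{-14 - 9} \left(-980\right) = \sqrt{-23} \left(-980\right) = i \sqrt{23} \left(-980\right) = - 980 i \sqrt{23}$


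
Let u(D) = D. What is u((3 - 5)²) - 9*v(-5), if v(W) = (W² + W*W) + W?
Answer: -401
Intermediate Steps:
v(W) = W + 2*W² (v(W) = (W² + W²) + W = 2*W² + W = W + 2*W²)
u((3 - 5)²) - 9*v(-5) = (3 - 5)² - (-45)*(1 + 2*(-5)) = (-2)² - (-45)*(1 - 10) = 4 - (-45)*(-9) = 4 - 9*45 = 4 - 405 = -401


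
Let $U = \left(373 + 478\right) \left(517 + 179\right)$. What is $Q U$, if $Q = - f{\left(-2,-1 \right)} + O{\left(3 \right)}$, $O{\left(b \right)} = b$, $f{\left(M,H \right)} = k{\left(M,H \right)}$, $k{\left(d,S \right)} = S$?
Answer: $2369184$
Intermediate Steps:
$f{\left(M,H \right)} = H$
$U = 592296$ ($U = 851 \cdot 696 = 592296$)
$Q = 4$ ($Q = \left(-1\right) \left(-1\right) + 3 = 1 + 3 = 4$)
$Q U = 4 \cdot 592296 = 2369184$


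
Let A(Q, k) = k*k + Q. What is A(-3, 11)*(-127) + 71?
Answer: -14915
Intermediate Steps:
A(Q, k) = Q + k² (A(Q, k) = k² + Q = Q + k²)
A(-3, 11)*(-127) + 71 = (-3 + 11²)*(-127) + 71 = (-3 + 121)*(-127) + 71 = 118*(-127) + 71 = -14986 + 71 = -14915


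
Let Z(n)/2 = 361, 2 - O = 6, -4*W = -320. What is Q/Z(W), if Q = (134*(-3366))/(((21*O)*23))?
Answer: 37587/116242 ≈ 0.32335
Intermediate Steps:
W = 80 (W = -¼*(-320) = 80)
O = -4 (O = 2 - 1*6 = 2 - 6 = -4)
Z(n) = 722 (Z(n) = 2*361 = 722)
Q = 37587/161 (Q = (134*(-3366))/(((21*(-4))*23)) = -451044/((-84*23)) = -451044/(-1932) = -451044*(-1/1932) = 37587/161 ≈ 233.46)
Q/Z(W) = (37587/161)/722 = (37587/161)*(1/722) = 37587/116242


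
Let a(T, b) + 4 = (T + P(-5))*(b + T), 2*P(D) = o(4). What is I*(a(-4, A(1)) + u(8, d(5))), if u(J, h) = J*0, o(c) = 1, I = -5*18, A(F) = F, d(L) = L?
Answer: -585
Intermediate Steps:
I = -90
u(J, h) = 0
P(D) = 1/2 (P(D) = (1/2)*1 = 1/2)
a(T, b) = -4 + (1/2 + T)*(T + b) (a(T, b) = -4 + (T + 1/2)*(b + T) = -4 + (1/2 + T)*(T + b))
I*(a(-4, A(1)) + u(8, d(5))) = -90*((-4 + (-4)**2 + (1/2)*(-4) + (1/2)*1 - 4*1) + 0) = -90*((-4 + 16 - 2 + 1/2 - 4) + 0) = -90*(13/2 + 0) = -90*13/2 = -585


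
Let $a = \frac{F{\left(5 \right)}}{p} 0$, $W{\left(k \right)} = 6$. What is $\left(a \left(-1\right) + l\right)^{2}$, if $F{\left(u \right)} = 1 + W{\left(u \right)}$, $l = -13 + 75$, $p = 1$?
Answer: $3844$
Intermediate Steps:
$l = 62$
$F{\left(u \right)} = 7$ ($F{\left(u \right)} = 1 + 6 = 7$)
$a = 0$ ($a = 1^{-1} \cdot 7 \cdot 0 = 1 \cdot 7 \cdot 0 = 7 \cdot 0 = 0$)
$\left(a \left(-1\right) + l\right)^{2} = \left(0 \left(-1\right) + 62\right)^{2} = \left(0 + 62\right)^{2} = 62^{2} = 3844$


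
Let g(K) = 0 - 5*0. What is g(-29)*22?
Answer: 0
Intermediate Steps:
g(K) = 0 (g(K) = 0 + 0 = 0)
g(-29)*22 = 0*22 = 0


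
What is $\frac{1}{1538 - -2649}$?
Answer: $\frac{1}{4187} \approx 0.00023883$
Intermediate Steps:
$\frac{1}{1538 - -2649} = \frac{1}{1538 + \left(-1057 + 3706\right)} = \frac{1}{1538 + 2649} = \frac{1}{4187}$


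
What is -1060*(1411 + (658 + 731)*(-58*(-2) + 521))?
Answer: -939376240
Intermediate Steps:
-1060*(1411 + (658 + 731)*(-58*(-2) + 521)) = -1060*(1411 + 1389*(116 + 521)) = -1060*(1411 + 1389*637) = -1060*(1411 + 884793) = -1060*886204 = -939376240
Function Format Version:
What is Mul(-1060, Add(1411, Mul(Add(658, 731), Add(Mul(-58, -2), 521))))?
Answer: -939376240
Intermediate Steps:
Mul(-1060, Add(1411, Mul(Add(658, 731), Add(Mul(-58, -2), 521)))) = Mul(-1060, Add(1411, Mul(1389, Add(116, 521)))) = Mul(-1060, Add(1411, Mul(1389, 637))) = Mul(-1060, Add(1411, 884793)) = Mul(-1060, 886204) = -939376240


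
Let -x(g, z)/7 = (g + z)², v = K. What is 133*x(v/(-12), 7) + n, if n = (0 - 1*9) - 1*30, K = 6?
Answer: -157495/4 ≈ -39374.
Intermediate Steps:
n = -39 (n = (0 - 9) - 30 = -9 - 30 = -39)
v = 6
x(g, z) = -7*(g + z)²
133*x(v/(-12), 7) + n = 133*(-7*(6/(-12) + 7)²) - 39 = 133*(-7*(6*(-1/12) + 7)²) - 39 = 133*(-7*(-½ + 7)²) - 39 = 133*(-7*(13/2)²) - 39 = 133*(-7*169/4) - 39 = 133*(-1183/4) - 39 = -157339/4 - 39 = -157495/4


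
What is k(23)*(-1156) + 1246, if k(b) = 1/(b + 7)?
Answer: 18112/15 ≈ 1207.5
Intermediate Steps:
k(b) = 1/(7 + b)
k(23)*(-1156) + 1246 = -1156/(7 + 23) + 1246 = -1156/30 + 1246 = (1/30)*(-1156) + 1246 = -578/15 + 1246 = 18112/15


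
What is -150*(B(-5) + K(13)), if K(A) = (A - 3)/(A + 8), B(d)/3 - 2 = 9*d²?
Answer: -715550/7 ≈ -1.0222e+5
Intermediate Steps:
B(d) = 6 + 27*d² (B(d) = 6 + 3*(9*d²) = 6 + 27*d²)
K(A) = (-3 + A)/(8 + A)
-150*(B(-5) + K(13)) = -150*((6 + 27*(-5)²) + (-3 + 13)/(8 + 13)) = -150*((6 + 27*25) + 10/21) = -150*((6 + 675) + (1/21)*10) = -150*(681 + 10/21) = -150*14311/21 = -715550/7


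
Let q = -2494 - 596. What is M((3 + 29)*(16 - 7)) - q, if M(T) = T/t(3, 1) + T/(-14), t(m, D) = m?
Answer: 22158/7 ≈ 3165.4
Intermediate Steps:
q = -3090
M(T) = 11*T/42 (M(T) = T/3 + T/(-14) = T*(⅓) + T*(-1/14) = T/3 - T/14 = 11*T/42)
M((3 + 29)*(16 - 7)) - q = 11*((3 + 29)*(16 - 7))/42 - 1*(-3090) = 11*(32*9)/42 + 3090 = (11/42)*288 + 3090 = 528/7 + 3090 = 22158/7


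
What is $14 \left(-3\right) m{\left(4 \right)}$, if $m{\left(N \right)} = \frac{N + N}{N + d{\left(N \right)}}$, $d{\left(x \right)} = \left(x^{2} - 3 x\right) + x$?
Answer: $-28$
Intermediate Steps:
$d{\left(x \right)} = x^{2} - 2 x$
$m{\left(N \right)} = \frac{2 N}{N + N \left(-2 + N\right)}$ ($m{\left(N \right)} = \frac{N + N}{N + N \left(-2 + N\right)} = \frac{2 N}{N + N \left(-2 + N\right)}$)
$14 \left(-3\right) m{\left(4 \right)} = 14 \left(-3\right) \frac{2}{-1 + 4} = - 42 \cdot \frac{2}{3} = - 42 \cdot 2 \cdot \frac{1}{3} = \left(-42\right) \frac{2}{3} = -28$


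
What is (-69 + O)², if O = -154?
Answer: 49729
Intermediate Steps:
(-69 + O)² = (-69 - 154)² = (-223)² = 49729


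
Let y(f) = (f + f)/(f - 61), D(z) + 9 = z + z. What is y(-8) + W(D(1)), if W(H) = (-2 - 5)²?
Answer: 3397/69 ≈ 49.232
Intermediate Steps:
D(z) = -9 + 2*z (D(z) = -9 + (z + z) = -9 + 2*z)
y(f) = 2*f/(-61 + f) (y(f) = (2*f)/(-61 + f) = 2*f/(-61 + f))
W(H) = 49 (W(H) = (-7)² = 49)
y(-8) + W(D(1)) = 2*(-8)/(-61 - 8) + 49 = 2*(-8)/(-69) + 49 = 2*(-8)*(-1/69) + 49 = 16/69 + 49 = 3397/69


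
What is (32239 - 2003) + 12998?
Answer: 43234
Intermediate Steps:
(32239 - 2003) + 12998 = 30236 + 12998 = 43234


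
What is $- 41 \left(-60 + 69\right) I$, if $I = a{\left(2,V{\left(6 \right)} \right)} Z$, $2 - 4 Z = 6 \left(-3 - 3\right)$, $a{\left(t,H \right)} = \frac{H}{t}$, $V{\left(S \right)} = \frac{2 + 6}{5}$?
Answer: $- \frac{14022}{5} \approx -2804.4$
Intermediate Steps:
$V{\left(S \right)} = \frac{8}{5}$ ($V{\left(S \right)} = 8 \cdot \frac{1}{5} = \frac{8}{5}$)
$Z = \frac{19}{2}$ ($Z = \frac{1}{2} - \frac{6 \left(-3 - 3\right)}{4} = \frac{1}{2} - \frac{6 \left(-6\right)}{4} = \frac{1}{2} - -9 = \frac{1}{2} + 9 = \frac{19}{2} \approx 9.5$)
$I = \frac{38}{5}$ ($I = \frac{8}{5 \cdot 2} \cdot \frac{19}{2} = \frac{8}{5} \cdot \frac{1}{2} \cdot \frac{19}{2} = \frac{4}{5} \cdot \frac{19}{2} = \frac{38}{5} \approx 7.6$)
$- 41 \left(-60 + 69\right) I = - 41 \left(-60 + 69\right) \frac{38}{5} = \left(-41\right) 9 \cdot \frac{38}{5} = \left(-369\right) \frac{38}{5} = - \frac{14022}{5}$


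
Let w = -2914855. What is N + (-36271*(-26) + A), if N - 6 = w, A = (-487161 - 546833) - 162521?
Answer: -3168318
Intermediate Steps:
A = -1196515 (A = -1033994 - 162521 = -1196515)
N = -2914849 (N = 6 - 2914855 = -2914849)
N + (-36271*(-26) + A) = -2914849 + (-36271*(-26) - 1196515) = -2914849 + (943046 - 1196515) = -2914849 - 253469 = -3168318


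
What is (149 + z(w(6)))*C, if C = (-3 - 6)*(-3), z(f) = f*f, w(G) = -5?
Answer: 4698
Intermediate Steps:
z(f) = f**2
C = 27 (C = -9*(-3) = 27)
(149 + z(w(6)))*C = (149 + (-5)**2)*27 = (149 + 25)*27 = 174*27 = 4698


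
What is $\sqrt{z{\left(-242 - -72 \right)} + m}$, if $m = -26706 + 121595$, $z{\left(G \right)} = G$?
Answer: $\sqrt{94719} \approx 307.76$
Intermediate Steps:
$m = 94889$
$\sqrt{z{\left(-242 - -72 \right)} + m} = \sqrt{\left(-242 - -72\right) + 94889} = \sqrt{\left(-242 + 72\right) + 94889} = \sqrt{-170 + 94889} = \sqrt{94719}$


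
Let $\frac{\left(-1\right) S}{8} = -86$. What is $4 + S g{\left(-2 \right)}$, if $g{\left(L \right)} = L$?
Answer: $-1372$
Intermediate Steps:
$S = 688$ ($S = \left(-8\right) \left(-86\right) = 688$)
$4 + S g{\left(-2 \right)} = 4 + 688 \left(-2\right) = 4 - 1376 = -1372$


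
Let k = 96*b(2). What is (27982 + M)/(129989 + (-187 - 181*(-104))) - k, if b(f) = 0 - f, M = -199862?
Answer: 14182156/74313 ≈ 190.84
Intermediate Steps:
b(f) = -f
k = -192 (k = 96*(-1*2) = 96*(-2) = -192)
(27982 + M)/(129989 + (-187 - 181*(-104))) - k = (27982 - 199862)/(129989 + (-187 - 181*(-104))) - 1*(-192) = -171880/(129989 + (-187 + 18824)) + 192 = -171880/(129989 + 18637) + 192 = -171880/148626 + 192 = -171880*1/148626 + 192 = -85940/74313 + 192 = 14182156/74313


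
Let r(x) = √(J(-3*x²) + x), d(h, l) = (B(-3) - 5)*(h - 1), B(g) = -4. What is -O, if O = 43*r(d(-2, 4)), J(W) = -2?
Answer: -215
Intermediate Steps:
d(h, l) = 9 - 9*h (d(h, l) = (-4 - 5)*(h - 1) = -9*(-1 + h) = 9 - 9*h)
r(x) = √(-2 + x)
O = 215 (O = 43*√(-2 + (9 - 9*(-2))) = 43*√(-2 + (9 + 18)) = 43*√(-2 + 27) = 43*√25 = 43*5 = 215)
-O = -1*215 = -215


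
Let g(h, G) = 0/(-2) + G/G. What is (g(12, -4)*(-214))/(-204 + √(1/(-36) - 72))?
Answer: 1571616/1500769 + 1284*I*√2593/1500769 ≈ 1.0472 + 0.043566*I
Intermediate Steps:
g(h, G) = 1 (g(h, G) = 0*(-½) + 1 = 0 + 1 = 1)
(g(12, -4)*(-214))/(-204 + √(1/(-36) - 72)) = (1*(-214))/(-204 + √(1/(-36) - 72)) = -214/(-204 + √(-1/36 - 72)) = -214/(-204 + √(-2593/36)) = -214/(-204 + I*√2593/6)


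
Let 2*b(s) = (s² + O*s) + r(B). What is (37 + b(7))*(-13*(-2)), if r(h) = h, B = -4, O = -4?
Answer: 1183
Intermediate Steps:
b(s) = -2 + s²/2 - 2*s (b(s) = ((s² - 4*s) - 4)/2 = (-4 + s² - 4*s)/2 = -2 + s²/2 - 2*s)
(37 + b(7))*(-13*(-2)) = (37 + (-2 + (½)*7² - 2*7))*(-13*(-2)) = (37 + (-2 + (½)*49 - 14))*26 = (37 + (-2 + 49/2 - 14))*26 = (37 + 17/2)*26 = (91/2)*26 = 1183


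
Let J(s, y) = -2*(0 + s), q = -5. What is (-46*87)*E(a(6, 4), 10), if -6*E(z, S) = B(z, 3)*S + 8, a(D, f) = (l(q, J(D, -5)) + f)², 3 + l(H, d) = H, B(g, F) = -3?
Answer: -14674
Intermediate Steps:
J(s, y) = -2*s
l(H, d) = -3 + H
a(D, f) = (-8 + f)² (a(D, f) = ((-3 - 5) + f)² = (-8 + f)²)
E(z, S) = -4/3 + S/2 (E(z, S) = -(-3*S + 8)/6 = -(8 - 3*S)/6 = -4/3 + S/2)
(-46*87)*E(a(6, 4), 10) = (-46*87)*(-4/3 + (½)*10) = -4002*(-4/3 + 5) = -4002*11/3 = -14674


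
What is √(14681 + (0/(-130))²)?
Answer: √14681 ≈ 121.17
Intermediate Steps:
√(14681 + (0/(-130))²) = √(14681 + (0*(-1/130))²) = √(14681 + 0²) = √(14681 + 0) = √14681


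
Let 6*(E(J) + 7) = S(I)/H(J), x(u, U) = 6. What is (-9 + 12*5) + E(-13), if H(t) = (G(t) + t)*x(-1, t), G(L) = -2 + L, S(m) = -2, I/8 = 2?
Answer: 22177/504 ≈ 44.002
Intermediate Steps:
I = 16 (I = 8*2 = 16)
H(t) = -12 + 12*t (H(t) = ((-2 + t) + t)*6 = (-2 + 2*t)*6 = -12 + 12*t)
E(J) = -7 - 1/(3*(-12 + 12*J)) (E(J) = -7 + (-2/(-12 + 12*J))/6 = -7 - 1/(3*(-12 + 12*J)))
(-9 + 12*5) + E(-13) = (-9 + 12*5) + (251 - 252*(-13))/(36*(-1 - 13)) = (-9 + 60) + (1/36)*(251 + 3276)/(-14) = 51 + (1/36)*(-1/14)*3527 = 51 - 3527/504 = 22177/504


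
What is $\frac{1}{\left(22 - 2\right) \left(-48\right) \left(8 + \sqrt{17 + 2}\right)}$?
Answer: $- \frac{1}{5400} + \frac{\sqrt{19}}{43200} \approx -8.4285 \cdot 10^{-5}$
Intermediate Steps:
$\frac{1}{\left(22 - 2\right) \left(-48\right) \left(8 + \sqrt{17 + 2}\right)} = \frac{1}{\left(22 - 2\right) \left(-48\right) \left(8 + \sqrt{19}\right)} = \frac{1}{20 \left(-48\right) \left(8 + \sqrt{19}\right)} = \frac{1}{\left(-960\right) \left(8 + \sqrt{19}\right)} = \frac{1}{-7680 - 960 \sqrt{19}}$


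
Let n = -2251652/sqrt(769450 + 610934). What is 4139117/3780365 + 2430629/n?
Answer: 4139117/3780365 - 7291887*sqrt(9586)/562913 ≈ -1267.2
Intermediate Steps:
n = -562913*sqrt(9586)/28758 (n = -2251652*sqrt(9586)/115032 = -562913*sqrt(9586)/28758 ≈ -1916.5)
4139117/3780365 + 2430629/n = 4139117/3780365 + 2430629/((-562913*sqrt(9586)/28758)) = 4139117*(1/3780365) + 2430629*(-3*sqrt(9586)/562913) = 4139117/3780365 - 7291887*sqrt(9586)/562913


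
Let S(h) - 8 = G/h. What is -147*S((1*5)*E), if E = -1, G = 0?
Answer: -1176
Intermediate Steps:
S(h) = 8 (S(h) = 8 + 0/h = 8 + 0 = 8)
-147*S((1*5)*E) = -147*8 = -1176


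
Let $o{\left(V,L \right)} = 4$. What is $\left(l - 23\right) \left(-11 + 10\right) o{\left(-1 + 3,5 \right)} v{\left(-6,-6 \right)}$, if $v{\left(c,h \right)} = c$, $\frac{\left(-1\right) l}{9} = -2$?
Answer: $-120$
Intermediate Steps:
$l = 18$ ($l = \left(-9\right) \left(-2\right) = 18$)
$\left(l - 23\right) \left(-11 + 10\right) o{\left(-1 + 3,5 \right)} v{\left(-6,-6 \right)} = \left(18 - 23\right) \left(-11 + 10\right) 4 \left(-6\right) = \left(-5\right) \left(-1\right) 4 \left(-6\right) = 5 \cdot 4 \left(-6\right) = 20 \left(-6\right) = -120$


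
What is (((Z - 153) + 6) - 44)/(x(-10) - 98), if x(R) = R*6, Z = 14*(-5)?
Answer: 261/158 ≈ 1.6519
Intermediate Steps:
Z = -70
x(R) = 6*R
(((Z - 153) + 6) - 44)/(x(-10) - 98) = (((-70 - 153) + 6) - 44)/(6*(-10) - 98) = ((-223 + 6) - 44)/(-60 - 98) = (-217 - 44)/(-158) = -261*(-1/158) = 261/158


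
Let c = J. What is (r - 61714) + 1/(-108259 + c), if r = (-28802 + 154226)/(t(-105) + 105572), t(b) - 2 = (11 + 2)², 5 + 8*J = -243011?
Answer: -904696678847351/14659786548 ≈ -61713.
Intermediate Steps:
J = -30377 (J = -5/8 + (⅛)*(-243011) = -5/8 - 243011/8 = -30377)
c = -30377
t(b) = 171 (t(b) = 2 + (11 + 2)² = 2 + 13² = 2 + 169 = 171)
r = 125424/105743 (r = (-28802 + 154226)/(171 + 105572) = 125424/105743 ≈ 1.1861)
(r - 61714) + 1/(-108259 + c) = (125424/105743 - 61714) + 1/(-108259 - 30377) = -6525698078/105743 + 1/(-138636) = -6525698078/105743 - 1/138636 = -904696678847351/14659786548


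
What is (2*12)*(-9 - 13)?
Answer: -528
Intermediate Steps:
(2*12)*(-9 - 13) = 24*(-22) = -528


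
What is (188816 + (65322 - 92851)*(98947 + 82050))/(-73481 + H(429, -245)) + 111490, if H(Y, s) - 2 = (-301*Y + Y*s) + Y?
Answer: 39241570757/307284 ≈ 1.2770e+5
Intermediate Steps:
H(Y, s) = 2 - 300*Y + Y*s (H(Y, s) = 2 + ((-301*Y + Y*s) + Y) = 2 + (-300*Y + Y*s) = 2 - 300*Y + Y*s)
(188816 + (65322 - 92851)*(98947 + 82050))/(-73481 + H(429, -245)) + 111490 = (188816 + (65322 - 92851)*(98947 + 82050))/(-73481 + (2 - 300*429 + 429*(-245))) + 111490 = (188816 - 27529*180997)/(-73481 + (2 - 128700 - 105105)) + 111490 = (188816 - 4982666413)/(-73481 - 233803) + 111490 = -4982477597/(-307284) + 111490 = -4982477597*(-1/307284) + 111490 = 4982477597/307284 + 111490 = 39241570757/307284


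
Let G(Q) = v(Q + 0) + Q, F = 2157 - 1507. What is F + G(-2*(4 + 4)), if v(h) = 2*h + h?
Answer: 586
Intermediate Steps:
v(h) = 3*h
F = 650
G(Q) = 4*Q (G(Q) = 3*(Q + 0) + Q = 3*Q + Q = 4*Q)
F + G(-2*(4 + 4)) = 650 + 4*(-2*(4 + 4)) = 650 + 4*(-2*8) = 650 + 4*(-16) = 650 - 64 = 586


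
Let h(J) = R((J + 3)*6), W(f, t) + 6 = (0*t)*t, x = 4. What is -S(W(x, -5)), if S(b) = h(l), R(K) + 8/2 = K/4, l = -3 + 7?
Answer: -13/2 ≈ -6.5000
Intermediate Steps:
l = 4
W(f, t) = -6 (W(f, t) = -6 + (0*t)*t = -6 + 0*t = -6 + 0 = -6)
R(K) = -4 + K/4
h(J) = 1/2 + 3*J/2 (h(J) = -4 + ((J + 3)*6)/4 = -4 + ((3 + J)*6)/4 = -4 + (18 + 6*J)/4 = -4 + (9/2 + 3*J/2) = 1/2 + 3*J/2)
S(b) = 13/2 (S(b) = 1/2 + (3/2)*4 = 1/2 + 6 = 13/2)
-S(W(x, -5)) = -1*13/2 = -13/2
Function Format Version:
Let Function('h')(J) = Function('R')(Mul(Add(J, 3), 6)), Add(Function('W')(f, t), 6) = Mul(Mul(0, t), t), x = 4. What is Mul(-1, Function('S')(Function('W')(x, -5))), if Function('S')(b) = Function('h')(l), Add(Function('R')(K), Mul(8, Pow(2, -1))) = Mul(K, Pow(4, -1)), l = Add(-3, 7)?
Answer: Rational(-13, 2) ≈ -6.5000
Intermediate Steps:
l = 4
Function('W')(f, t) = -6 (Function('W')(f, t) = Add(-6, Mul(Mul(0, t), t)) = Add(-6, Mul(0, t)) = Add(-6, 0) = -6)
Function('R')(K) = Add(-4, Mul(Rational(1, 4), K)) (Function('R')(K) = Add(-4, Mul(K, Pow(4, -1))) = Add(-4, Mul(K, Rational(1, 4))) = Add(-4, Mul(Rational(1, 4), K)))
Function('h')(J) = Add(Rational(1, 2), Mul(Rational(3, 2), J)) (Function('h')(J) = Add(-4, Mul(Rational(1, 4), Mul(Add(J, 3), 6))) = Add(-4, Mul(Rational(1, 4), Mul(Add(3, J), 6))) = Add(-4, Mul(Rational(1, 4), Add(18, Mul(6, J)))) = Add(-4, Add(Rational(9, 2), Mul(Rational(3, 2), J))) = Add(Rational(1, 2), Mul(Rational(3, 2), J)))
Function('S')(b) = Rational(13, 2) (Function('S')(b) = Add(Rational(1, 2), Mul(Rational(3, 2), 4)) = Add(Rational(1, 2), 6) = Rational(13, 2))
Mul(-1, Function('S')(Function('W')(x, -5))) = Mul(-1, Rational(13, 2)) = Rational(-13, 2)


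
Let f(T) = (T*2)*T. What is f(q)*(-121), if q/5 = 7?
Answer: -296450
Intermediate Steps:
q = 35 (q = 5*7 = 35)
f(T) = 2*T**2 (f(T) = (2*T)*T = 2*T**2)
f(q)*(-121) = (2*35**2)*(-121) = (2*1225)*(-121) = 2450*(-121) = -296450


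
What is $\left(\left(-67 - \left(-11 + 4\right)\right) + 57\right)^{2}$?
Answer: $9$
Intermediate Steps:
$\left(\left(-67 - \left(-11 + 4\right)\right) + 57\right)^{2} = \left(\left(-67 - -7\right) + 57\right)^{2} = \left(\left(-67 + 7\right) + 57\right)^{2} = \left(-60 + 57\right)^{2} = \left(-3\right)^{2} = 9$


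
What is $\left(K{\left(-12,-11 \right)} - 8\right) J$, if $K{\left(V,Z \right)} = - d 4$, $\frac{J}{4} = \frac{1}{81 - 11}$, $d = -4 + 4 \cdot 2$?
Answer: $- \frac{48}{35} \approx -1.3714$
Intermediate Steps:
$d = 4$ ($d = -4 + 8 = 4$)
$J = \frac{2}{35}$ ($J = \frac{4}{81 - 11} = \frac{4}{70} = 4 \cdot \frac{1}{70} = \frac{2}{35} \approx 0.057143$)
$K{\left(V,Z \right)} = -16$ ($K{\left(V,Z \right)} = \left(-1\right) 4 \cdot 4 = \left(-4\right) 4 = -16$)
$\left(K{\left(-12,-11 \right)} - 8\right) J = \left(-16 - 8\right) \frac{2}{35} = \left(-24\right) \frac{2}{35} = - \frac{48}{35}$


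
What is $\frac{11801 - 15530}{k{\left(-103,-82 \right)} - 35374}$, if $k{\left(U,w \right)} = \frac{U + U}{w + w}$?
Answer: $\frac{101926}{966855} \approx 0.10542$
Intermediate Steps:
$k{\left(U,w \right)} = \frac{U}{w}$ ($k{\left(U,w \right)} = \frac{2 U}{2 w} = 2 U \frac{1}{2 w} = \frac{U}{w}$)
$\frac{11801 - 15530}{k{\left(-103,-82 \right)} - 35374} = \frac{11801 - 15530}{- \frac{103}{-82} - 35374} = - \frac{3729}{\left(-103\right) \left(- \frac{1}{82}\right) - 35374} = - \frac{3729}{\frac{103}{82} - 35374} = - \frac{3729}{- \frac{2900565}{82}} = \left(-3729\right) \left(- \frac{82}{2900565}\right) = \frac{101926}{966855}$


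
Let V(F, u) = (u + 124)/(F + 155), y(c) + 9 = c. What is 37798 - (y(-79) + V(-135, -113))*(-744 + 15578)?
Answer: 13350313/10 ≈ 1.3350e+6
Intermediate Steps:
y(c) = -9 + c
V(F, u) = (124 + u)/(155 + F)
37798 - (y(-79) + V(-135, -113))*(-744 + 15578) = 37798 - ((-9 - 79) + (124 - 113)/(155 - 135))*(-744 + 15578) = 37798 - (-88 + 11/20)*14834 = 37798 - (-1749)*14834/20 = 37798 - 1*(-12972333/10) = 37798 + 12972333/10 = 13350313/10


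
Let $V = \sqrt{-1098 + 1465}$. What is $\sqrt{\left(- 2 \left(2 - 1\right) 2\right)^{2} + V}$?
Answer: $\sqrt{16 + \sqrt{367}} \approx 5.9294$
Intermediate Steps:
$V = \sqrt{367} \approx 19.157$
$\sqrt{\left(- 2 \left(2 - 1\right) 2\right)^{2} + V} = \sqrt{\left(- 2 \left(2 - 1\right) 2\right)^{2} + \sqrt{367}} = \sqrt{\left(\left(-2\right) 1 \cdot 2\right)^{2} + \sqrt{367}} = \sqrt{\left(\left(-2\right) 2\right)^{2} + \sqrt{367}} = \sqrt{\left(-4\right)^{2} + \sqrt{367}} = \sqrt{16 + \sqrt{367}}$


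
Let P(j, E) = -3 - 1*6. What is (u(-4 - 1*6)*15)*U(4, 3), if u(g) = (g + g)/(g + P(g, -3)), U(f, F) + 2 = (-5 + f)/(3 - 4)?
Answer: -300/19 ≈ -15.789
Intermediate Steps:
U(f, F) = 3 - f (U(f, F) = -2 + (-5 + f)/(3 - 4) = -2 + (-5 + f)/(-1) = -2 + (-5 + f)*(-1) = -2 + (5 - f) = 3 - f)
P(j, E) = -9 (P(j, E) = -3 - 6 = -9)
u(g) = 2*g/(-9 + g) (u(g) = (g + g)/(g - 9) = (2*g)/(-9 + g) = 2*g/(-9 + g))
(u(-4 - 1*6)*15)*U(4, 3) = ((2*(-4 - 1*6)/(-9 + (-4 - 1*6)))*15)*(3 - 1*4) = ((2*(-4 - 6)/(-9 + (-4 - 6)))*15)*(3 - 4) = ((2*(-10)/(-9 - 10))*15)*(-1) = ((2*(-10)/(-19))*15)*(-1) = ((2*(-10)*(-1/19))*15)*(-1) = ((20/19)*15)*(-1) = (300/19)*(-1) = -300/19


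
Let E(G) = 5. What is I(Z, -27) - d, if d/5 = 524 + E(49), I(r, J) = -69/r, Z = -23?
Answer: -2642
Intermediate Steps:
d = 2645 (d = 5*(524 + 5) = 5*529 = 2645)
I(Z, -27) - d = -69/(-23) - 1*2645 = -69*(-1/23) - 2645 = 3 - 2645 = -2642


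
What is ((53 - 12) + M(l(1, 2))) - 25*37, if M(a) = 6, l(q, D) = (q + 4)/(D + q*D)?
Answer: -878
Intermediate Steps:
l(q, D) = (4 + q)/(D + D*q)
((53 - 12) + M(l(1, 2))) - 25*37 = ((53 - 12) + 6) - 25*37 = (41 + 6) - 925 = 47 - 925 = -878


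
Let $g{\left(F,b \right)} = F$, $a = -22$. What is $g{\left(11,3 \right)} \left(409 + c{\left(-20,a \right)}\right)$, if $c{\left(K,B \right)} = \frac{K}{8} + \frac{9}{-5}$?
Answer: $\frac{44517}{10} \approx 4451.7$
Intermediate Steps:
$c{\left(K,B \right)} = - \frac{9}{5} + \frac{K}{8}$ ($c{\left(K,B \right)} = K \frac{1}{8} + 9 \left(- \frac{1}{5}\right) = \frac{K}{8} - \frac{9}{5} = - \frac{9}{5} + \frac{K}{8}$)
$g{\left(11,3 \right)} \left(409 + c{\left(-20,a \right)}\right) = 11 \left(409 + \left(- \frac{9}{5} + \frac{1}{8} \left(-20\right)\right)\right) = 11 \left(409 - \frac{43}{10}\right) = 11 \cdot \frac{4047}{10} = \frac{44517}{10}$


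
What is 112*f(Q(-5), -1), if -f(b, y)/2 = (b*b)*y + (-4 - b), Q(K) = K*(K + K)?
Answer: 572096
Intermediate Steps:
Q(K) = 2*K**2 (Q(K) = K*(2*K) = 2*K**2)
f(b, y) = 8 + 2*b - 2*y*b**2 (f(b, y) = -2*((b*b)*y + (-4 - b)) = -2*(b**2*y + (-4 - b)) = -2*(y*b**2 + (-4 - b)) = -2*(-4 - b + y*b**2) = 8 + 2*b - 2*y*b**2)
112*f(Q(-5), -1) = 112*(8 + 2*(2*(-5)**2) - 2*(-1)*(2*(-5)**2)**2) = 112*(8 + 2*(2*25) - 2*(-1)*(2*25)**2) = 112*(8 + 2*50 - 2*(-1)*50**2) = 112*(8 + 100 - 2*(-1)*2500) = 112*(8 + 100 + 5000) = 112*5108 = 572096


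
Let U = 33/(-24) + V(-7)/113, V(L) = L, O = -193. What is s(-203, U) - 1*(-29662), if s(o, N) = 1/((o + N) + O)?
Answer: 10657051442/359283 ≈ 29662.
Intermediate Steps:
U = -1299/904 (U = 33/(-24) - 7/113 = 33*(-1/24) - 7*1/113 = -11/8 - 7/113 = -1299/904 ≈ -1.4369)
s(o, N) = 1/(-193 + N + o) (s(o, N) = 1/((o + N) - 193) = 1/((N + o) - 193) = 1/(-193 + N + o))
s(-203, U) - 1*(-29662) = 1/(-193 - 1299/904 - 203) - 1*(-29662) = 1/(-359283/904) + 29662 = -904/359283 + 29662 = 10657051442/359283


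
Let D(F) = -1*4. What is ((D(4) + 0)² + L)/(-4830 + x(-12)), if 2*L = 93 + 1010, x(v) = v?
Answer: -1135/9684 ≈ -0.11720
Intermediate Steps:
D(F) = -4
L = 1103/2 (L = (93 + 1010)/2 = (½)*1103 = 1103/2 ≈ 551.50)
((D(4) + 0)² + L)/(-4830 + x(-12)) = ((-4 + 0)² + 1103/2)/(-4830 - 12) = ((-4)² + 1103/2)/(-4842) = (16 + 1103/2)*(-1/4842) = (1135/2)*(-1/4842) = -1135/9684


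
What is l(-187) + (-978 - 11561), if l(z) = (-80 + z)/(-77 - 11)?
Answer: -1103165/88 ≈ -12536.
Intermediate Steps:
l(z) = 10/11 - z/88 (l(z) = (-80 + z)/(-88) = (-80 + z)*(-1/88) = 10/11 - z/88)
l(-187) + (-978 - 11561) = (10/11 - 1/88*(-187)) + (-978 - 11561) = (10/11 + 17/8) - 12539 = 267/88 - 12539 = -1103165/88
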